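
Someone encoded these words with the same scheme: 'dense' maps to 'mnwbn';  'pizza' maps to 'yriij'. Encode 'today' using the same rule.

cxmjh

Compare letters: d→m is +9, e→n is +9, n→w is +9 — a constant shift. It's a constant shift of +9 (ROT9).
Applying it to today: t+9=c, o+9=x, d+9=m, a+9=j, y+9=h.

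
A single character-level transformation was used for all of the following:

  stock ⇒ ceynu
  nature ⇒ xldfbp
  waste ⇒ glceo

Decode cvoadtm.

Shifts by position in stock: pos 0: s→c (+10), pos 1: t→e (+11), pos 2: o→y (+10), pos 3: c→n (+11) — repeating every 2. A repeating key of period 2 is used — shifts +10, +11 over and over.
Undoing it on cvoadtm: c−10=s, v−11=k, o−10=e, a−11=p, d−10=t, t−11=i, m−10=c.

skeptic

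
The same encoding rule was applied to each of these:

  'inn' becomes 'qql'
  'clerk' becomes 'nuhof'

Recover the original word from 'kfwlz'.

witch

Two steps: reverse the string, then apply a Caesar shift of +3.
Decoding kfwlz: shift back: k−3=h, f−3=c, w−3=t, l−3=i, z−3=w → hctiw; then reverse → witch.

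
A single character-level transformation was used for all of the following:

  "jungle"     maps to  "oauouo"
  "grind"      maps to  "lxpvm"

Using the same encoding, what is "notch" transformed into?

suakq

Each letter shifts forward by (position + 5), i.e. 5, 6, 7, … — the shift grows by one for each successive letter.
On notch: n+5=s, o+6=u, t+7=a, c+8=k, h+9=q.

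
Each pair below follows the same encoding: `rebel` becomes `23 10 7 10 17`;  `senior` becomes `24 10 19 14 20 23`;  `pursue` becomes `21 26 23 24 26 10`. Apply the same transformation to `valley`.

27 6 17 17 10 30

r is letter #18 and maps to 23: an offset of 5. The number is (letter's place in the alphabet, a=1) + 5.
On valley: v=22→27, a=1→6, l=12→17, l=12→17, e=5→10, y=25→30.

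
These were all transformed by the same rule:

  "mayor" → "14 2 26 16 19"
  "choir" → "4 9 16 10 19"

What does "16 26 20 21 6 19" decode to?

oyster

m is letter #13 and maps to 14: an offset of 1. The number is (letter's place in the alphabet, a=1) + 1.
Undoing it on 16 26 20 21 6 19: 16→(16−1)÷1=15=o, 26→(26−1)÷1=25=y, 20→(20−1)÷1=19=s, 21→(21−1)÷1=20=t, 6→(6−1)÷1=5=e, 19→(19−1)÷1=18=r.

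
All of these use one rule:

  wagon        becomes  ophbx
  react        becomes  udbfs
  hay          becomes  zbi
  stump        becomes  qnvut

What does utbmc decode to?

The output letters match the input read backwards, each shifted +1: wagon reversed is nogaw. The word is reversed, then every letter is shifted forward by 1.
Decoding utbmc: shift back: u−1=t, t−1=s, b−1=a, m−1=l, c−1=b → tsalb; then reverse → blast.

blast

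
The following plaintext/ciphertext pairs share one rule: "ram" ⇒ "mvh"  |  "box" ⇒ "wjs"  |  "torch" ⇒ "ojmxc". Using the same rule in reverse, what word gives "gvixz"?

lance

Compare letters: r→m is +21, a→v is +21, m→h is +21 — a constant shift. This is a Caesar cipher with shift 21.
Reversing it on gvixz: g−21=l, v−21=a, i−21=n, x−21=c, z−21=e.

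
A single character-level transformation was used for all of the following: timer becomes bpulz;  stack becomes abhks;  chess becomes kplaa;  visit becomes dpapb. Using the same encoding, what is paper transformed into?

The shift depends on letter class: consonant t→b is +8, but vowel i→p is +7. Vowels shift forward by 7 and consonants shift forward by 8.
On paper: p(cons)+8=x, a(vowel)+7=h, p(cons)+8=x, e(vowel)+7=l, r(cons)+8=z.

xhxlz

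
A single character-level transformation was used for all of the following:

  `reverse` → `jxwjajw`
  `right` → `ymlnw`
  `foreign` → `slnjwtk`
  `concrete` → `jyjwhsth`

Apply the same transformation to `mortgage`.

jlflywtr

The output letters match the input read backwards, each shifted +5: reverse reversed is esrever. The word is reversed, then every letter is shifted forward by 5.
Applying it to mortgage: reverse → egagtrom; then shift: e+5=j, g+5=l, a+5=f, g+5=l, t+5=y, r+5=w, o+5=t, m+5=r.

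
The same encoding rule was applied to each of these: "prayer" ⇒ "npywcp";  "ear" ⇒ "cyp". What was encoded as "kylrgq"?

mantis

It's a constant shift of +24 (ROT24).
Decoding kylrgq: k−24=m, y−24=a, l−24=n, r−24=t, g−24=i, q−24=s.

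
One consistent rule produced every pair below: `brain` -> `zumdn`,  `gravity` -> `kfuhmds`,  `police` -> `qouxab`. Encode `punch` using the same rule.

tozgb

Read the word backwards and shift each letter +12.
On punch: reverse → hcnup; then shift: h+12=t, c+12=o, n+12=z, u+12=g, p+12=b.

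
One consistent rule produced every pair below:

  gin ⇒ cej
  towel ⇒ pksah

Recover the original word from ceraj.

given

Each letter is shifted forward by 22 in the alphabet (a Caesar shift of +22).
Undoing it on ceraj: c−22=g, e−22=i, r−22=v, a−22=e, j−22=n.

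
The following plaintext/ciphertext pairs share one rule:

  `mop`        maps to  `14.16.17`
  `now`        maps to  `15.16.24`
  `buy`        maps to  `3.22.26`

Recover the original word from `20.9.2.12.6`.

m is letter #13 and maps to 14: an offset of 1. Letters become their 1-based position plus 1 (so a→2, b→3, …).
Reversing it on 20.9.2.12.6: 20→(20−1)÷1=19=s, 9→(9−1)÷1=8=h, 2→(2−1)÷1=1=a, 12→(12−1)÷1=11=k, 6→(6−1)÷1=5=e.

shake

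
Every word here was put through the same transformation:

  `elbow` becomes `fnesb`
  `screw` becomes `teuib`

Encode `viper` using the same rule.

wksiw

In elbow: e→f is +1, l→n is +2, b→e is +3, o→s is +4 — the shift increases by 1 each position. Letter i (0-indexed) is shifted by i+1, so successive shifts are 1, 2, 3, ….
On viper: v+1=w, i+2=k, p+3=s, e+4=i, r+5=w.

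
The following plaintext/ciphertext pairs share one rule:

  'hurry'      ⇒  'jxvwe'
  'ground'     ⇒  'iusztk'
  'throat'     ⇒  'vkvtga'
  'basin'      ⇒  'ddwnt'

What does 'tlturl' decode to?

In hurry: h→j is +2, u→x is +3, r→v is +4, r→w is +5 — the shift increases by 1 each position. Each letter shifts forward by (position + 2), i.e. 2, 3, 4, … — the shift grows by one for each successive letter.
Reversing it on tlturl: t−2=r, l−3=i, t−4=p, u−5=p, r−6=l, l−7=e.

ripple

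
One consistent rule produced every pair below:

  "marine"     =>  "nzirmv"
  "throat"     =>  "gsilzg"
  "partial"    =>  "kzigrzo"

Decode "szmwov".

handle

Each pair mirrors across the alphabet (m↔n, a↔z, r↔i): positions sum to 25. Each letter is replaced by its mirror in the alphabet: a↔z, b↔y, c↔x, and so on (the Atbash cipher).
Reversing it on szmwov: s↔h, z↔a, m↔n, w↔d, o↔l, v↔e.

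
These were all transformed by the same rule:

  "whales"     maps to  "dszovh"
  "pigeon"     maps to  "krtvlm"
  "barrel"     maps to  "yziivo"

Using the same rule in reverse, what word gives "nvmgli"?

mentor

Letters are reflected about the middle of the alphabet (position → 25−position): Atbash.
Undoing it on nvmgli: n↔m, v↔e, m↔n, g↔t, l↔o, i↔r.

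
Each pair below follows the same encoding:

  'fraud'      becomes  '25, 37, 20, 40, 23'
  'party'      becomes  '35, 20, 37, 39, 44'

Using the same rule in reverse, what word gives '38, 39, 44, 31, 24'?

style

f is letter #6 and maps to 25: an offset of 19. The number is (letter's place in the alphabet, a=1) + 19.
Decoding 38, 39, 44, 31, 24: 38→(38−19)÷1=19=s, 39→(39−19)÷1=20=t, 44→(44−19)÷1=25=y, 31→(31−19)÷1=12=l, 24→(24−19)÷1=5=e.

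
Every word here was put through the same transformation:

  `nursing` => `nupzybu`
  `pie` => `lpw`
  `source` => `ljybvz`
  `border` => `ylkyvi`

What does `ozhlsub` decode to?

unleash

The word is reversed, then every letter is shifted forward by 7.
Decoding ozhlsub: shift back: o−7=h, z−7=s, h−7=a, l−7=e, s−7=l, u−7=n, b−7=u → hsaelnu; then reverse → unleash.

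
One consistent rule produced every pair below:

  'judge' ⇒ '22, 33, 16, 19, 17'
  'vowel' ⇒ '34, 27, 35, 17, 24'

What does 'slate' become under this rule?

j is letter #10 and maps to 22: an offset of 12. Each letter is replaced by its alphabet position (a=1..z=26) + 12.
For slate: s=19→31, l=12→24, a=1→13, t=20→32, e=5→17.

31, 24, 13, 32, 17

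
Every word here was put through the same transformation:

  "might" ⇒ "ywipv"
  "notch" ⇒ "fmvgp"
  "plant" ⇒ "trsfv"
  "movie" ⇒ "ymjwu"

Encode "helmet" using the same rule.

puryuv

Treating letters as 0–25, the rule is x ↦ 7x + 18 (mod 26).
Applying it to helmet: h(7)→7·7+18≡15=p; e(4)→7·4+18≡20=u; l(11)→7·11+18≡17=r; m(12)→7·12+18≡24=y; e(4)→7·4+18≡20=u; t(19)→7·19+18≡21=v (all mod 26).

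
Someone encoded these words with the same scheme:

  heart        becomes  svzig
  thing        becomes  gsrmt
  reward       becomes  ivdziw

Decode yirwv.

bride

Each pair mirrors across the alphabet (h↔s, e↔v, a↔z): positions sum to 25. Letters are reflected about the middle of the alphabet (position → 25−position): Atbash.
Undoing it on yirwv: y↔b, i↔r, r↔i, w↔d, v↔e.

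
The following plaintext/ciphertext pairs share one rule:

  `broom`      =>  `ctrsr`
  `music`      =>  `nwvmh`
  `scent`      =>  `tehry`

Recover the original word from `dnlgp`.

click

Each letter shifts forward by (position + 1), i.e. 1, 2, 3, … — the shift grows by one for each successive letter.
Decoding dnlgp: d−1=c, n−2=l, l−3=i, g−4=c, p−5=k.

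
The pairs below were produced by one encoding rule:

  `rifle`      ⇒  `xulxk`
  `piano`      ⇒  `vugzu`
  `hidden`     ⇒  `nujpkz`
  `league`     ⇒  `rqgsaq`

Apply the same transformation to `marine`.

Shifts by position in rifle: pos 0: r→x (+6), pos 1: i→u (+12), pos 2: f→l (+6), pos 3: l→x (+12) — repeating every 2. A repeating key of period 2 is used — shifts +6, +12 over and over.
On marine: m+6=s, a+12=m, r+6=x, i+12=u, n+6=t, e+12=q.

smxutq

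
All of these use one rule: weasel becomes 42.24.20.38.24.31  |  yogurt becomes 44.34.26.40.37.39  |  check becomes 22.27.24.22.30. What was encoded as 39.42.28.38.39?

twist

w is letter #23 and maps to 42: an offset of 19. Each letter is replaced by its alphabet position (a=1..z=26) + 19.
Undoing it on 39.42.28.38.39: 39→(39−19)÷1=20=t, 42→(42−19)÷1=23=w, 28→(28−19)÷1=9=i, 38→(38−19)÷1=19=s, 39→(39−19)÷1=20=t.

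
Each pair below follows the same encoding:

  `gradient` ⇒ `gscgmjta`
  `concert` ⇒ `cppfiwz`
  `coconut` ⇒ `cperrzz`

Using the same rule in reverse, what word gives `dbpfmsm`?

In gradient: g→g is +0, r→s is +1, a→c is +2, d→g is +3 — the shift increases by 1 each position. The shift increases by 1 at each position, starting from +0: 0, 1, 2, ….
Undoing it on dbpfmsm: d−0=d, b−1=a, p−2=n, f−3=c, m−4=i, s−5=n, m−6=g.

dancing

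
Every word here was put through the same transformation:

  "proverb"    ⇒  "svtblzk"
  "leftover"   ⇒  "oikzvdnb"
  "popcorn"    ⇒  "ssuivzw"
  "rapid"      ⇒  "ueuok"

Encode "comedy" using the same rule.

fsrkkg

In proverb: p→s is +3, r→v is +4, o→t is +5, v→b is +6 — the shift increases by 1 each position. Letter i (0-indexed) is shifted by i+3, so successive shifts are 3, 4, 5, ….
On comedy: c+3=f, o+4=s, m+5=r, e+6=k, d+7=k, y+8=g.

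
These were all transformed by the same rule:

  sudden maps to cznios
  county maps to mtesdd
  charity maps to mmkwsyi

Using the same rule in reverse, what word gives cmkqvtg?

Shifts by position in sudden: pos 0: s→c (+10), pos 1: u→z (+5), pos 2: d→n (+10), pos 3: d→i (+5) — repeating every 2. The shifts repeat in a cycle of length 2: positions 0,1,… shift by +10, +5, then the pattern repeats.
Decoding cmkqvtg: c−10=s, m−5=h, k−10=a, q−5=l, v−10=l, t−5=o, g−10=w.

shallow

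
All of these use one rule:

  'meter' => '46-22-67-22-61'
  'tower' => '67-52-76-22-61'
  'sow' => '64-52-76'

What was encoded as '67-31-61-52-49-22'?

m(#13)→46 and e(#5)→22: differences scale by 3, so n = 3·pos + 7. With a=1..z=26, the number is 3·pos + 7.
Reversing it on 67-31-61-52-49-22: 67→(67−7)÷3=20=t, 31→(31−7)÷3=8=h, 61→(61−7)÷3=18=r, 52→(52−7)÷3=15=o, 49→(49−7)÷3=14=n, 22→(22−7)÷3=5=e.

throne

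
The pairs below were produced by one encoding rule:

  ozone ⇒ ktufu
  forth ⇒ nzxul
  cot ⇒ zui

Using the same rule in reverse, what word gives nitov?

pinch

The output letters match the input read backwards, each shifted +6: ozone reversed is enozo. Two steps: reverse the string, then apply a Caesar shift of +6.
Decoding nitov: shift back: n−6=h, i−6=c, t−6=n, o−6=i, v−6=p → hcnip; then reverse → pinch.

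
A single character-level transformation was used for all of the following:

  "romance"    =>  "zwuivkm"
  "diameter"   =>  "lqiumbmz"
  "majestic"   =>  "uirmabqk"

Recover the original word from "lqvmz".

diner

Compare letters: r→z is +8, o→w is +8, m→u is +8 — a constant shift. Every letter moves 8 places later in the alphabet, wrapping around z→a.
Undoing it on lqvmz: l−8=d, q−8=i, v−8=n, m−8=e, z−8=r.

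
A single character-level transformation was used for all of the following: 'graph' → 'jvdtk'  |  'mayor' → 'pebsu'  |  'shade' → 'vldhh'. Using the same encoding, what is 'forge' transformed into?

Shifts by position in graph: pos 0: g→j (+3), pos 1: r→v (+4), pos 2: a→d (+3), pos 3: p→t (+4) — repeating every 2. It's a Vigenère-style cipher with numeric key [3,4]: position i shifts by key[i mod 2].
Applying it to forge: f+3=i, o+4=s, r+3=u, g+4=k, e+3=h.

isukh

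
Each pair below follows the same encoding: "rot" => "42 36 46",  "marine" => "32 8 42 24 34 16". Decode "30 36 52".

r(#18)→42 and o(#15)→36: differences scale by 2, so n = 2·pos + 6. With a=1..z=26, the number is 2·pos + 6.
Decoding 30 36 52: 30→(30−6)÷2=12=l, 36→(36−6)÷2=15=o, 52→(52−6)÷2=23=w.

low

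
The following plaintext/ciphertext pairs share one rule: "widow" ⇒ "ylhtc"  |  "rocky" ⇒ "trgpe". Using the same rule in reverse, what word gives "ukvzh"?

In widow: w→y is +2, i→l is +3, d→h is +4, o→t is +5 — the shift increases by 1 each position. Each letter shifts forward by (position + 2), i.e. 2, 3, 4, … — the shift grows by one for each successive letter.
Undoing it on ukvzh: u−2=s, k−3=h, v−4=r, z−5=u, h−6=b.

shrub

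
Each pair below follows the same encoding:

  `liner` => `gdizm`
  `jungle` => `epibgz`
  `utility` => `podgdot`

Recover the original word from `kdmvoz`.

pirate

Each letter is shifted forward by 21 in the alphabet (a Caesar shift of +21).
Reversing it on kdmvoz: k−21=p, d−21=i, m−21=r, v−21=a, o−21=t, z−21=e.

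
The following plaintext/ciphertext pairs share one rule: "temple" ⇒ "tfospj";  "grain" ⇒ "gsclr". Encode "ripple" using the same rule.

rjrspj

The shift increases by 1 at each position, starting from +0: 0, 1, 2, ….
Applying it to ripple: r+0=r, i+1=j, p+2=r, p+3=s, l+4=p, e+5=j.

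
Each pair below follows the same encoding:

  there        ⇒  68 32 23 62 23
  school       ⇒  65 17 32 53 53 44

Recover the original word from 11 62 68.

art

t(#20)→68 and h(#8)→32: differences scale by 3, so n = 3·pos + 8. The formula is n = 3×(alphabet index, a=1) + 8.
Reversing it on 11 62 68: 11→(11−8)÷3=1=a, 62→(62−8)÷3=18=r, 68→(68−8)÷3=20=t.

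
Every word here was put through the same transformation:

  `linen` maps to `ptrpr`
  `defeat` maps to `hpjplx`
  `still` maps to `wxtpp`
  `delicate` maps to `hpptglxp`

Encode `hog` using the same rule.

lzk

The rule splits by letter class: vowels +11, consonants +4.
Applying it to hog: h(cons)+4=l, o(vowel)+11=z, g(cons)+4=k.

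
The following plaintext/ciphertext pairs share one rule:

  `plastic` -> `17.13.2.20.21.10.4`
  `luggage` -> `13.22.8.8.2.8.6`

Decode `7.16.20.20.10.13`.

Letters become their 1-based position plus 1 (so a→2, b→3, …).
Decoding 7.16.20.20.10.13: 7→(7−1)÷1=6=f, 16→(16−1)÷1=15=o, 20→(20−1)÷1=19=s, 20→(20−1)÷1=19=s, 10→(10−1)÷1=9=i, 13→(13−1)÷1=12=l.

fossil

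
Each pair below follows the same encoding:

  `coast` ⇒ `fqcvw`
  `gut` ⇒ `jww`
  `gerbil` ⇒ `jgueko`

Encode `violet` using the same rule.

The shift depends on letter class: consonant c→f is +3, but vowel o→q is +2. Vowels shift forward by 2 and consonants shift forward by 3.
On violet: v(cons)+3=y, i(vowel)+2=k, o(vowel)+2=q, l(cons)+3=o, e(vowel)+2=g, t(cons)+3=w.

ykqogw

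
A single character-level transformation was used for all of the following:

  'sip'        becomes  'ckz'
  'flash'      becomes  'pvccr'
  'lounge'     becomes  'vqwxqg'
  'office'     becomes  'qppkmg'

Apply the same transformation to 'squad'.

cawcn

The shift depends on letter class: consonant s→c is +10, but vowel i→k is +2. Two shifts are in play — +2 for a/e/i/o/u, +10 for every other letter.
Applying it to squad: s(cons)+10=c, q(cons)+10=a, u(vowel)+2=w, a(vowel)+2=c, d(cons)+10=n.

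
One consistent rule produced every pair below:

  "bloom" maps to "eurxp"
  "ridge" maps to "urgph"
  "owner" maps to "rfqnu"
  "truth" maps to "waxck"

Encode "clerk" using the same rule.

fuhan

Shifts by position in bloom: pos 0: b→e (+3), pos 1: l→u (+9), pos 2: o→r (+3), pos 3: o→x (+9) — repeating every 2. It's a Vigenère-style cipher with numeric key [3,9]: position i shifts by key[i mod 2].
Applying it to clerk: c+3=f, l+9=u, e+3=h, r+9=a, k+3=n.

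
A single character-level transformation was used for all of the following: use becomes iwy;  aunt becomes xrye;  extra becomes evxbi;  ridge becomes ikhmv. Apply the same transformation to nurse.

Two steps: reverse the string, then apply a Caesar shift of +4.
On nurse: reverse → esrun; then shift: e+4=i, s+4=w, r+4=v, u+4=y, n+4=r.

iwvyr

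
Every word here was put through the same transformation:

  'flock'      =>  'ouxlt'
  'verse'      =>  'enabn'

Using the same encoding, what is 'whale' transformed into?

fqjun

Compare letters: f→o is +9, l→u is +9, o→x is +9 — a constant shift. Each letter is shifted forward by 9 in the alphabet (a Caesar shift of +9).
On whale: w+9=f, h+9=q, a+9=j, l+9=u, e+9=n.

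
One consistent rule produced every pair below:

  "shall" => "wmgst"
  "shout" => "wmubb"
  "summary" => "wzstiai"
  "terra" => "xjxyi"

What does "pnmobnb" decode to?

In shall: s→w is +4, h→m is +5, a→g is +6, l→s is +7 — the shift increases by 1 each position. The shift increases by 1 at each position, starting from +4: 4, 5, 6, ….
Reversing it on pnmobnb: p−4=l, n−5=i, m−6=g, o−7=h, b−8=t, n−9=e, b−10=r.

lighter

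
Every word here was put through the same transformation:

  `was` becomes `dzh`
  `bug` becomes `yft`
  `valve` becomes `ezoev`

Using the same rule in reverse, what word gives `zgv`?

This is the alphabet-reversal cipher (Atbash): a becomes z, b becomes y, etc.
Undoing it on zgv: z↔a, g↔t, v↔e.

ate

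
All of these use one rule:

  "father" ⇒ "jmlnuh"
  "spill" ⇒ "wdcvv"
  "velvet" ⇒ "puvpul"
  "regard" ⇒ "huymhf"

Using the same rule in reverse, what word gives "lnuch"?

f(5)→j(9) and a(0)→m(12) fit y≡15x+12 (mod 26); the inverse of 15 mod 26 is 7. Each letter's alphabet position (a=0..z=25) is mapped through 15·x+12 mod 26 — an affine cipher.
Reversing it on lnuch: l(11)→7·(11−12)≡19=t; n(13)→7·(13−12)≡7=h; u(20)→7·(20−12)≡4=e; c(2)→7·(2−12)≡8=i; h(7)→7·(7−12)≡17=r (all mod 26).

their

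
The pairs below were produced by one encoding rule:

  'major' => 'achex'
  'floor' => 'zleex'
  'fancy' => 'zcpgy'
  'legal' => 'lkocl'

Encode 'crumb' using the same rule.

Each letter's alphabet position (a=0..z=25) is mapped through 15·x+2 mod 26 — an affine cipher.
For crumb: c(2)→15·2+2≡6=g; r(17)→15·17+2≡23=x; u(20)→15·20+2≡16=q; m(12)→15·12+2≡0=a; b(1)→15·1+2≡17=r (all mod 26).

gxqar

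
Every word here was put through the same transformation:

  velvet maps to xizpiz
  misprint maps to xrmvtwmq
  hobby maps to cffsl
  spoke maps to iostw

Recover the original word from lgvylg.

church

Read the word backwards and shift each letter +4.
Decoding lgvylg: shift back: l−4=h, g−4=c, v−4=r, y−4=u, l−4=h, g−4=c → hcruhc; then reverse → church.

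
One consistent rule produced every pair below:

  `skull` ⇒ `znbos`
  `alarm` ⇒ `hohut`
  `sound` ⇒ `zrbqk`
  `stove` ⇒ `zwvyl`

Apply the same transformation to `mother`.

traklu

Shifts by position in skull: pos 0: s→z (+7), pos 1: k→n (+3), pos 2: u→b (+7), pos 3: l→o (+3) — repeating every 2. A repeating key of period 2 is used — shifts +7, +3 over and over.
For mother: m+7=t, o+3=r, t+7=a, h+3=k, e+7=l, r+3=u.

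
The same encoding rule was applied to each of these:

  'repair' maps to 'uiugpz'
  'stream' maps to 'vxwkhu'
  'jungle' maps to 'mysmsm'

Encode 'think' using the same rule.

wlntr

Each letter shifts forward by (position + 3), i.e. 3, 4, 5, … — the shift grows by one for each successive letter.
On think: t+3=w, h+4=l, i+5=n, n+6=t, k+7=r.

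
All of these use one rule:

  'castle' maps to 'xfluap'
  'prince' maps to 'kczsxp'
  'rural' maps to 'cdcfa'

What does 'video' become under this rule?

mzgpb

c(2)→x(23) and a(0)→f(5) fit y≡9x+5 (mod 26); the inverse of 9 mod 26 is 3. Each letter's alphabet position (a=0..z=25) is mapped through 9·x+5 mod 26 — an affine cipher.
On video: v(21)→9·21+5≡12=m; i(8)→9·8+5≡25=z; d(3)→9·3+5≡6=g; e(4)→9·4+5≡15=p; o(14)→9·14+5≡1=b (all mod 26).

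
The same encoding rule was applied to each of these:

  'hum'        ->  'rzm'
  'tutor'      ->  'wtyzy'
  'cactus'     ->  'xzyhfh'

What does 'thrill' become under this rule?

qqnwmy

The word is reversed, then every letter is shifted forward by 5.
On thrill: reverse → llirht; then shift: l+5=q, l+5=q, i+5=n, r+5=w, h+5=m, t+5=y.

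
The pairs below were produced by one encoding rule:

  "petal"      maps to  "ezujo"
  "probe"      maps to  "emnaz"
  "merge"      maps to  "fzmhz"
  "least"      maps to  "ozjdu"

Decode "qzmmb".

ferry

Treating letters as 0–25, the rule is x ↦ 17x + 9 (mod 26).
Undoing it on qzmmb: q(16)→23·(16−9)≡5=f; z(25)→23·(25−9)≡4=e; m(12)→23·(12−9)≡17=r; m(12)→23·(12−9)≡17=r; b(1)→23·(1−9)≡24=y (all mod 26).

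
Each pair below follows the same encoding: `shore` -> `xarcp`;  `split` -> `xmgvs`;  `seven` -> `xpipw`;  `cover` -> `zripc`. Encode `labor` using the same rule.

Each letter's alphabet position (a=0..z=25) is mapped through 21·x+9 mod 26 — an affine cipher.
For labor: l(11)→21·11+9≡6=g; a(0)→21·0+9≡9=j; b(1)→21·1+9≡4=e; o(14)→21·14+9≡17=r; r(17)→21·17+9≡2=c (all mod 26).

gjerc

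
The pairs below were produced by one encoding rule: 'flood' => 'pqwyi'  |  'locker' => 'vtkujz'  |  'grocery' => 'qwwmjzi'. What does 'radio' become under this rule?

bflst

Shifts by position in flood: pos 0: f→p (+10), pos 1: l→q (+5), pos 2: o→w (+8), pos 3: o→y (+10), pos 4: d→i (+5) — repeating every 3. It's a Vigenère-style cipher with numeric key [10,5,8]: position i shifts by key[i mod 3].
Applying it to radio: r+10=b, a+5=f, d+8=l, i+10=s, o+5=t.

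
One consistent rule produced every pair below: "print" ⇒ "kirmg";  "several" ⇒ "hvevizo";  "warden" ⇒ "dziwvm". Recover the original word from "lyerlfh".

Letters are reflected about the middle of the alphabet (position → 25−position): Atbash.
Reversing it on lyerlfh: l↔o, y↔b, e↔v, r↔i, l↔o, f↔u, h↔s.

obvious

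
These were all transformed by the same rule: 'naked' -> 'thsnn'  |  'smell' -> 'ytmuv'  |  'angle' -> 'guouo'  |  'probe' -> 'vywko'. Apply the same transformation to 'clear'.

In naked: n→t is +6, a→h is +7, k→s is +8, e→n is +9 — the shift increases by 1 each position. Each letter shifts forward by (position + 6), i.e. 6, 7, 8, … — the shift grows by one for each successive letter.
For clear: c+6=i, l+7=s, e+8=m, a+9=j, r+10=b.

ismjb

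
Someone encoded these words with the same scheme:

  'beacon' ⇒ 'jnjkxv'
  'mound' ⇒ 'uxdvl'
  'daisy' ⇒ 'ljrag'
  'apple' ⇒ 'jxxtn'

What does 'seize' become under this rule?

The shift depends on letter class: consonant b→j is +8, but vowel e→n is +9. The rule splits by letter class: vowels +9, consonants +8.
On seize: s(cons)+8=a, e(vowel)+9=n, i(vowel)+9=r, z(cons)+8=h, e(vowel)+9=n.

anrhn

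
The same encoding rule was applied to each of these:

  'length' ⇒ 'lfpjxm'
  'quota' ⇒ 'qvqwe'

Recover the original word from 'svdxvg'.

suburb

In length: l→l is +0, e→f is +1, n→p is +2, g→j is +3 — the shift increases by 1 each position. Each letter shifts forward by its position index (0, 1, 2, …) — the shift grows by one for each successive letter.
Undoing it on svdxvg: s−0=s, v−1=u, d−2=b, x−3=u, v−4=r, g−5=b.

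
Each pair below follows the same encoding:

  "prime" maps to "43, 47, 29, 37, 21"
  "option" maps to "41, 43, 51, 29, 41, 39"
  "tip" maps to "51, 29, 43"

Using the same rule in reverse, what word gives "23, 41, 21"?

Each letter becomes 2×(its alphabet position, a=1..z=26) + 11.
Undoing it on 23, 41, 21: 23→(23−11)÷2=6=f, 41→(41−11)÷2=15=o, 21→(21−11)÷2=5=e.

foe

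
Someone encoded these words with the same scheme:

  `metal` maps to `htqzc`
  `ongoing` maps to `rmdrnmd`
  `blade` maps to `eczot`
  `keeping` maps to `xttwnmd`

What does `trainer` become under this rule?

Each letter's alphabet position (a=0..z=25) is mapped through 5·x+25 mod 26 — an affine cipher.
For trainer: t(19)→5·19+25≡16=q; r(17)→5·17+25≡6=g; a(0)→5·0+25≡25=z; i(8)→5·8+25≡13=n; n(13)→5·13+25≡12=m; e(4)→5·4+25≡19=t; r(17)→5·17+25≡6=g (all mod 26).

qgznmtg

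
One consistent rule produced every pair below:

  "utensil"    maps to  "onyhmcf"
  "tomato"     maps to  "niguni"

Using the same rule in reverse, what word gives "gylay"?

merge

Every letter moves 20 places later in the alphabet, wrapping around z→a.
Reversing it on gylay: g−20=m, y−20=e, l−20=r, a−20=g, y−20=e.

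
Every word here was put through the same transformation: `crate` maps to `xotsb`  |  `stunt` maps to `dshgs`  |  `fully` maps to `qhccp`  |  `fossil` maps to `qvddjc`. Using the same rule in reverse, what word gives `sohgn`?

c(2)→x(23) and r(17)→o(14) fit y≡15x+19 (mod 26); the inverse of 15 mod 26 is 7. This is an affine cipher: with a=0,…,z=25, each position x becomes (15x+19) mod 26.
Undoing it on sohgn: s(18)→7·(18−19)≡19=t; o(14)→7·(14−19)≡17=r; h(7)→7·(7−19)≡20=u; g(6)→7·(6−19)≡13=n; n(13)→7·(13−19)≡10=k (all mod 26).

trunk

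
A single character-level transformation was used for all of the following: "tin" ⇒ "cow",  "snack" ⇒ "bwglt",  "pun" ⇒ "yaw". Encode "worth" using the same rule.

fuacq

The shift depends on letter class: consonant t→c is +9, but vowel i→o is +6. Two shifts are in play — +6 for a/e/i/o/u, +9 for every other letter.
Applying it to worth: w(cons)+9=f, o(vowel)+6=u, r(cons)+9=a, t(cons)+9=c, h(cons)+9=q.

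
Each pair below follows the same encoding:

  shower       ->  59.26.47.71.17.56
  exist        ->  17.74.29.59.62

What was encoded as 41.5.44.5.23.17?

manage

s(#19)→59 and h(#8)→26: differences scale by 3, so n = 3·pos + 2. With a=1..z=26, the number is 3·pos + 2.
Undoing it on 41.5.44.5.23.17: 41→(41−2)÷3=13=m, 5→(5−2)÷3=1=a, 44→(44−2)÷3=14=n, 5→(5−2)÷3=1=a, 23→(23−2)÷3=7=g, 17→(17−2)÷3=5=e.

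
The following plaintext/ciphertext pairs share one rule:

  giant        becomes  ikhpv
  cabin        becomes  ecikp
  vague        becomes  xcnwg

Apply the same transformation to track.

vthem

Shifts by position in giant: pos 0: g→i (+2), pos 1: i→k (+2), pos 2: a→h (+7), pos 3: n→p (+2), pos 4: t→v (+2) — repeating every 3. It's a Vigenère-style cipher with numeric key [2,2,7]: position i shifts by key[i mod 3].
For track: t+2=v, r+2=t, a+7=h, c+2=e, k+2=m.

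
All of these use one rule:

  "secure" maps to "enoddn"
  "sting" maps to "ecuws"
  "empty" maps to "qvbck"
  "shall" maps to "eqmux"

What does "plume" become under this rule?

bugvq

Shifts by position in secure: pos 0: s→e (+12), pos 1: e→n (+9), pos 2: c→o (+12), pos 3: u→d (+9) — repeating every 2. A repeating key of period 2 is used — shifts +12, +9 over and over.
Applying it to plume: p+12=b, l+9=u, u+12=g, m+9=v, e+12=q.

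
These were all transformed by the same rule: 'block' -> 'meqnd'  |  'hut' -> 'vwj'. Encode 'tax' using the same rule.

Read the word backwards and shift each letter +2.
For tax: reverse → xat; then shift: x+2=z, a+2=c, t+2=v.

zcv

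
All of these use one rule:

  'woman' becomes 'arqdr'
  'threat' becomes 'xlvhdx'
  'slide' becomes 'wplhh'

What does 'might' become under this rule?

qlklx

The shift depends on letter class: consonant w→a is +4, but vowel o→r is +3. Vowels shift forward by 3 and consonants shift forward by 4.
Applying it to might: m(cons)+4=q, i(vowel)+3=l, g(cons)+4=k, h(cons)+4=l, t(cons)+4=x.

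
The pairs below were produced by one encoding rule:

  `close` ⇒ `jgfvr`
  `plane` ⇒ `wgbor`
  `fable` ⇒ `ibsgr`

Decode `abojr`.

c(2)→j(9) and l(11)→g(6) fit y≡17x+1 (mod 26); the inverse of 17 mod 26 is 23. This is an affine cipher: with a=0,…,z=25, each position x becomes (17x+1) mod 26.
Undoing it on abojr: a(0)→23·(0−1)≡3=d; b(1)→23·(1−1)≡0=a; o(14)→23·(14−1)≡13=n; j(9)→23·(9−1)≡2=c; r(17)→23·(17−1)≡4=e (all mod 26).

dance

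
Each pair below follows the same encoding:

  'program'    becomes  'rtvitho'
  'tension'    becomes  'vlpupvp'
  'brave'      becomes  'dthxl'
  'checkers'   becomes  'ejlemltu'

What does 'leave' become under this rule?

The shift depends on letter class: consonant p→r is +2, but vowel o→v is +7. Two shifts are in play — +7 for a/e/i/o/u, +2 for every other letter.
For leave: l(cons)+2=n, e(vowel)+7=l, a(vowel)+7=h, v(cons)+2=x, e(vowel)+7=l.

nlhxl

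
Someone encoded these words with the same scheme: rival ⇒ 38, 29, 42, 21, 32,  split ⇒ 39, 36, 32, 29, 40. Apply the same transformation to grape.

r is letter #18 and maps to 38: an offset of 20. Letters become their 1-based position plus 20 (so a→21, b→22, …).
Applying it to grape: g=7→27, r=18→38, a=1→21, p=16→36, e=5→25.

27, 38, 21, 36, 25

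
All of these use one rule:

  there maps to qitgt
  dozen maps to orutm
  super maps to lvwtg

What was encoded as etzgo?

t(19)→q(16) and h(7)→i(8) fit y≡5x+25 (mod 26); the inverse of 5 mod 26 is 21. This is an affine cipher: with a=0,…,z=25, each position x becomes (5x+25) mod 26.
Decoding etzgo: e(4)→21·(4−25)≡1=b; t(19)→21·(19−25)≡4=e; z(25)→21·(25−25)≡0=a; g(6)→21·(6−25)≡17=r; o(14)→21·(14−25)≡3=d (all mod 26).

beard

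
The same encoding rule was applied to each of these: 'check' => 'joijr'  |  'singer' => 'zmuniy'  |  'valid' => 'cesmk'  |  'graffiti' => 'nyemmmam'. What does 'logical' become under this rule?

ssnmjes

Vowels shift forward by 4 and consonants shift forward by 7.
On logical: l(cons)+7=s, o(vowel)+4=s, g(cons)+7=n, i(vowel)+4=m, c(cons)+7=j, a(vowel)+4=e, l(cons)+7=s.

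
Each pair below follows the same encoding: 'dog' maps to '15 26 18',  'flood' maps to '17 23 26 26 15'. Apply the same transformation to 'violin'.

33 20 26 23 20 25

d is letter #4 and maps to 15: an offset of 11. Each letter is replaced by its alphabet position (a=1..z=26) + 11.
Applying it to violin: v=22→33, i=9→20, o=15→26, l=12→23, i=9→20, n=14→25.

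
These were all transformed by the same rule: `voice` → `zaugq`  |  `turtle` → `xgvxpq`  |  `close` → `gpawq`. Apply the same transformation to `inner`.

urrqv

The shift depends on letter class: consonant v→z is +4, but vowel o→a is +12. Vowels shift forward by 12 and consonants shift forward by 4.
Applying it to inner: i(vowel)+12=u, n(cons)+4=r, n(cons)+4=r, e(vowel)+12=q, r(cons)+4=v.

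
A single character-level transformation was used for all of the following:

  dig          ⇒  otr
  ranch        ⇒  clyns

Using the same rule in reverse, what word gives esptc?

Compare letters: d→o is +11, i→t is +11, g→r is +11 — a constant shift. This is a Caesar cipher with shift 11.
Decoding esptc: e−11=t, s−11=h, p−11=e, t−11=i, c−11=r.

their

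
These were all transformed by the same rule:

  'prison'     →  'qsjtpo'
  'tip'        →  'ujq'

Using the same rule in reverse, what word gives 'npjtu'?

Compare letters: p→q is +1, r→s is +1, i→j is +1 — a constant shift. Each letter is shifted forward by 1 in the alphabet (a Caesar shift of +1).
Decoding npjtu: n−1=m, p−1=o, j−1=i, t−1=s, u−1=t.

moist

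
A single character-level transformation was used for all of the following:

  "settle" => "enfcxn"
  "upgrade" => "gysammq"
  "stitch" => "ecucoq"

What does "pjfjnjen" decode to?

It's a Vigenère-style cipher with numeric key [12,9]: position i shifts by key[i mod 2].
Undoing it on pjfjnjen: p−12=d, j−9=a, f−12=t, j−9=a, n−12=b, j−9=a, e−12=s, n−9=e.

database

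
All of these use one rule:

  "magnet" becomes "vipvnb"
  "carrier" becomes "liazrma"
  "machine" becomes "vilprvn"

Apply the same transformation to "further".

ocabqma

Shifts by position in magnet: pos 0: m→v (+9), pos 1: a→i (+8), pos 2: g→p (+9), pos 3: n→v (+8) — repeating every 2. The shifts repeat in a cycle of length 2: positions 0,1,… shift by +9, +8, then the pattern repeats.
On further: f+9=o, u+8=c, r+9=a, t+8=b, h+9=q, e+8=m, r+9=a.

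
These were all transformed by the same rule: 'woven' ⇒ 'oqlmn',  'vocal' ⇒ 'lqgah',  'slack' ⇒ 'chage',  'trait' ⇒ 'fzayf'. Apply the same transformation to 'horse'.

vqzcm

w(22)→o(14) and o(14)→q(16) fit y≡3x+0 (mod 26); the inverse of 3 mod 26 is 9. Each letter's alphabet position (a=0..z=25) is mapped through 3·x+0 mod 26 — an affine cipher.
For horse: h(7)→3·7+0≡21=v; o(14)→3·14+0≡16=q; r(17)→3·17+0≡25=z; s(18)→3·18+0≡2=c; e(4)→3·4+0≡12=m (all mod 26).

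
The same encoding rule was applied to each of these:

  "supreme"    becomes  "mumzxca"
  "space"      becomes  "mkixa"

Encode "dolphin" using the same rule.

The word is reversed, then every letter is shifted forward by 8.
On dolphin: reverse → nihplod; then shift: n+8=v, i+8=q, h+8=p, p+8=x, l+8=t, o+8=w, d+8=l.

vqpxtwl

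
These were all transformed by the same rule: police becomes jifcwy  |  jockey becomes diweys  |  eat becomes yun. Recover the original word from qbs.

why

Compare letters: p→j is +20, o→i is +20, l→f is +20 — a constant shift. This is a Caesar cipher with shift 20.
Decoding qbs: q−20=w, b−20=h, s−20=y.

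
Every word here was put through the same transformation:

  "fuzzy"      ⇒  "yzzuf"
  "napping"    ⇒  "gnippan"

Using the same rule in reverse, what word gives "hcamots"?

stomach

The output letters match the input read backwards: fuzzy reversed is yzzuf. The word is simply reversed.
Reversing it on hcamots: then reverse → stomach.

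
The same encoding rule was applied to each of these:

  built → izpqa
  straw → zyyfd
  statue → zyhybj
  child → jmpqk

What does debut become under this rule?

Shifts by position in built: pos 0: b→i (+7), pos 1: u→z (+5), pos 2: i→p (+7), pos 3: l→q (+5) — repeating every 2. It's a Vigenère-style cipher with numeric key [7,5]: position i shifts by key[i mod 2].
For debut: d+7=k, e+5=j, b+7=i, u+5=z, t+7=a.

kjiza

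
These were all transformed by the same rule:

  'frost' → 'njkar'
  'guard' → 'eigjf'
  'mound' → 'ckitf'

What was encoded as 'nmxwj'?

fiber

f(5)→n(13) and r(17)→j(9) fit y≡17x+6 (mod 26); the inverse of 17 mod 26 is 23. This is an affine cipher: with a=0,…,z=25, each position x becomes (17x+6) mod 26.
Decoding nmxwj: n(13)→23·(13−6)≡5=f; m(12)→23·(12−6)≡8=i; x(23)→23·(23−6)≡1=b; w(22)→23·(22−6)≡4=e; j(9)→23·(9−6)≡17=r (all mod 26).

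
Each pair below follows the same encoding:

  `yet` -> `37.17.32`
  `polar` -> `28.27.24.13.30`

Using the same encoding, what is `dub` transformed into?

16.33.14

y is letter #25 and maps to 37: an offset of 12. Letters become their 1-based position plus 12 (so a→13, b→14, …).
For dub: d=4→16, u=21→33, b=2→14.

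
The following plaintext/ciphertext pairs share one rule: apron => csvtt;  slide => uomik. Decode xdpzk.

Each letter shifts forward by (position + 2), i.e. 2, 3, 4, … — the shift grows by one for each successive letter.
Undoing it on xdpzk: x−2=v, d−3=a, p−4=l, z−5=u, k−6=e.

value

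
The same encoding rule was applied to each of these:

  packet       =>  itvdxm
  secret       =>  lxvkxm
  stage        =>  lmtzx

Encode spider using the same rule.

libwxk

Compare letters: p→i is +19, a→t is +19, c→v is +19 — a constant shift. Every letter moves 19 places later in the alphabet, wrapping around z→a.
Applying it to spider: s+19=l, p+19=i, i+19=b, d+19=w, e+19=x, r+19=k.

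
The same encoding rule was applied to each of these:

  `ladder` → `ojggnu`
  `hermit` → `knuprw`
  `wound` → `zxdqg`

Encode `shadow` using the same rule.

vkjgxz

The shift depends on letter class: consonant l→o is +3, but vowel a→j is +9. Vowels shift forward by 9 and consonants shift forward by 3.
For shadow: s(cons)+3=v, h(cons)+3=k, a(vowel)+9=j, d(cons)+3=g, o(vowel)+9=x, w(cons)+3=z.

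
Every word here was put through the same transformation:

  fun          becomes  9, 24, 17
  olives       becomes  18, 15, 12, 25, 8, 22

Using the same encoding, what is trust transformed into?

23, 21, 24, 22, 23

f is letter #6 and maps to 9: an offset of 3. Letters become their 1-based position plus 3 (so a→4, b→5, …).
For trust: t=20→23, r=18→21, u=21→24, s=19→22, t=20→23.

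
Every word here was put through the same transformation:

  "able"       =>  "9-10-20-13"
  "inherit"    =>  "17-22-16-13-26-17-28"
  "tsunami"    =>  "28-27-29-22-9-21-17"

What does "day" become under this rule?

12-9-33

Each letter is replaced by its alphabet position (a=1..z=26) + 8.
On day: d=4→12, a=1→9, y=25→33.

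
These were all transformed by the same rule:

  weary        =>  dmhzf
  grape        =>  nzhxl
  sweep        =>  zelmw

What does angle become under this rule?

hvntl

Shifts by position in weary: pos 0: w→d (+7), pos 1: e→m (+8), pos 2: a→h (+7), pos 3: r→z (+8) — repeating every 2. A repeating key of period 2 is used — shifts +7, +8 over and over.
Applying it to angle: a+7=h, n+8=v, g+7=n, l+8=t, e+7=l.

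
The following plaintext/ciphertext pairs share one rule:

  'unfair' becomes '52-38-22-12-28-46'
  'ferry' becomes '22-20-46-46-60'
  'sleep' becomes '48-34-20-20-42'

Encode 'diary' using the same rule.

u(#21)→52 and n(#14)→38: differences scale by 2, so n = 2·pos + 10. With a=1..z=26, the number is 2·pos + 10.
For diary: d=4→18, i=9→28, a=1→12, r=18→46, y=25→60.

18-28-12-46-60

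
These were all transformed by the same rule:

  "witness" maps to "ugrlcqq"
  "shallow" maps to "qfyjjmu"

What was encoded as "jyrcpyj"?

lateral

Each letter is shifted forward by 24 in the alphabet (a Caesar shift of +24).
Reversing it on jyrcpyj: j−24=l, y−24=a, r−24=t, c−24=e, p−24=r, y−24=a, j−24=l.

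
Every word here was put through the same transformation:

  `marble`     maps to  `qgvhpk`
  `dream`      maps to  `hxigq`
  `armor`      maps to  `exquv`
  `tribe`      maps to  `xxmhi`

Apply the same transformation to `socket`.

Shifts by position in marble: pos 0: m→q (+4), pos 1: a→g (+6), pos 2: r→v (+4), pos 3: b→h (+6) — repeating every 2. A repeating key of period 2 is used — shifts +4, +6 over and over.
Applying it to socket: s+4=w, o+6=u, c+4=g, k+6=q, e+4=i, t+6=z.

wugqiz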